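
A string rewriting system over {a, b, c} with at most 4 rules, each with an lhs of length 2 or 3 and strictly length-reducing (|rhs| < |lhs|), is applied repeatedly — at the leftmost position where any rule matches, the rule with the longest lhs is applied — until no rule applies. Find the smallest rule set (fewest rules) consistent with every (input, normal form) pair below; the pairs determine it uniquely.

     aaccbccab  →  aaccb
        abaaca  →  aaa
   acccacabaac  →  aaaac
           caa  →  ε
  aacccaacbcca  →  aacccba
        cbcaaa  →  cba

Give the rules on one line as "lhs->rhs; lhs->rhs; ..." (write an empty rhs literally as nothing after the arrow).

  | aaccbccab => aaccbcab => aaccbab => aaccb
  | abaaca => aaca => aaa
  | acccacabaac => accacabaac => acacabaac => aacabaac => aaabaac => aaaac
  | caa => ε

ab->; ca->a; caa->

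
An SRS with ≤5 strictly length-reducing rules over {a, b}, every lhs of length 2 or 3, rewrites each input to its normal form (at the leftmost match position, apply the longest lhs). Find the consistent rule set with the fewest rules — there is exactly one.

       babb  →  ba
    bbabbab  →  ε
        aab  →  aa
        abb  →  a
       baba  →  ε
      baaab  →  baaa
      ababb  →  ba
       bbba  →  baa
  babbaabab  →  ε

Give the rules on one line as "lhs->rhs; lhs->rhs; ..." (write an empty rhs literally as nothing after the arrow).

ab->a; aba->b; bb->; bbb->ba

  | babb => bab => ba
  | bbabbab => abbab => abab => bb => ε
  | aab => aa
  | abb => ab => a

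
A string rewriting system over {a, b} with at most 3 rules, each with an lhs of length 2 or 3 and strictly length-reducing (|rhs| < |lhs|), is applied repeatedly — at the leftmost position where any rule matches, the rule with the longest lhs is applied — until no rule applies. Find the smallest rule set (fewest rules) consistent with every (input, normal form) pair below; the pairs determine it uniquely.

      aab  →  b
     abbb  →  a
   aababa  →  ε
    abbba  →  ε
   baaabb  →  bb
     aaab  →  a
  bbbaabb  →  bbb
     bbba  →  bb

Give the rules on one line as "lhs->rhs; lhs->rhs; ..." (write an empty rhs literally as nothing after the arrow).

  | aab => b
  | abbb => abb => ab => a
  | aababa => baba => ba => ε
  | abbba => abba => aba => aa => ε

aa->; ab->a; ba->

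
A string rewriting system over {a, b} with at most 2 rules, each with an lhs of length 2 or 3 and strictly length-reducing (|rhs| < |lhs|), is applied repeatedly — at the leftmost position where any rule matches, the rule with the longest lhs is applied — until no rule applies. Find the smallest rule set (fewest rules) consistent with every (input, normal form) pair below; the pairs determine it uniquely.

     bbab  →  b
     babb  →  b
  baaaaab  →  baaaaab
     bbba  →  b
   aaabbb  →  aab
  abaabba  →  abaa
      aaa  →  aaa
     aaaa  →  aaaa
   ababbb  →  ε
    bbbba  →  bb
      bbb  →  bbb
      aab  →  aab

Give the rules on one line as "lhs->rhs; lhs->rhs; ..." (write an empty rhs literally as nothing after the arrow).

abb->; bba->

  | bbab => b
  | babb => b
  | baaaaab
  | bbba => b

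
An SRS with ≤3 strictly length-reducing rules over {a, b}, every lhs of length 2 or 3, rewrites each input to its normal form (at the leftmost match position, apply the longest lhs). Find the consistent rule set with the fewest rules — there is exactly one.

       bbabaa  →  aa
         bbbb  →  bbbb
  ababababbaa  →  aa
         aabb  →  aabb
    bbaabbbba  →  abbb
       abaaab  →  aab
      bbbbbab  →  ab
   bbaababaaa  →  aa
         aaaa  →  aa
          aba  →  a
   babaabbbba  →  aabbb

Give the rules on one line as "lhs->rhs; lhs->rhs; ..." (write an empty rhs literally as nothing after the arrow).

aaa->aa; ba->; bab->ab

  | bbabaa => babaa => abaa => aa
  | bbbb
  | ababababbaa => aabababbaa => aaababbaa => aababbaa => aaabbaa => aabbaa => aaba => aa
  | aabb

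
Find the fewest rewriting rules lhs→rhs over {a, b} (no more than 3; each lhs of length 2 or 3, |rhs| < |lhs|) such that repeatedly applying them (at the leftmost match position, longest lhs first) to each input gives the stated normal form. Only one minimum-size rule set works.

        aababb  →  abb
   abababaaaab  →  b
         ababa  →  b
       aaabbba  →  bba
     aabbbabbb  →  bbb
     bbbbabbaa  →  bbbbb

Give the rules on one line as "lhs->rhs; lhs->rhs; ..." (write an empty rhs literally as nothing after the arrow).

  | aababb => abb
  | abababaaaab => aabaaaab => aaaab => baab => b
  | ababa => aa => b
  | aaabbba => babbba => bba

aa->b; aab->; bab->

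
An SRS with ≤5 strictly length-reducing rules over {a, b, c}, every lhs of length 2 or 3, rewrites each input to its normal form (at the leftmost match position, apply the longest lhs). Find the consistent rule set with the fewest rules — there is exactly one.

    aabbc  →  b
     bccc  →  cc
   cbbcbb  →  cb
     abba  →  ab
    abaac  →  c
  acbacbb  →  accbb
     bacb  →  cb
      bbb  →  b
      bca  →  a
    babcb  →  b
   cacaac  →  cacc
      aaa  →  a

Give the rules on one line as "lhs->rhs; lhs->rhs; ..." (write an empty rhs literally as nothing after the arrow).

aa->; ba->; bbb->b; bc->

  | aabbc => bbc => b
  | bccc => cc
  | cbbcbb => cbbb => cb
  | abba => ab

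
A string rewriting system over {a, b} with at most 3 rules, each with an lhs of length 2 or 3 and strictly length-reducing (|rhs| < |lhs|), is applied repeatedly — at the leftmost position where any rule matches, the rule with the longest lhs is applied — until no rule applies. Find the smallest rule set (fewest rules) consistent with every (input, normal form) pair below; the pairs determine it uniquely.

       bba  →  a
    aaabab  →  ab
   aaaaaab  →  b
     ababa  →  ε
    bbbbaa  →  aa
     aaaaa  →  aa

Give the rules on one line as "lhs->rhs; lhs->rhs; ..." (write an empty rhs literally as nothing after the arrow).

  | bba => ba => a
  | aaabab => bab => ab
  | aaaaaab => aaab => b
  | ababa => aaba => aaa => ε

aaa->; ba->a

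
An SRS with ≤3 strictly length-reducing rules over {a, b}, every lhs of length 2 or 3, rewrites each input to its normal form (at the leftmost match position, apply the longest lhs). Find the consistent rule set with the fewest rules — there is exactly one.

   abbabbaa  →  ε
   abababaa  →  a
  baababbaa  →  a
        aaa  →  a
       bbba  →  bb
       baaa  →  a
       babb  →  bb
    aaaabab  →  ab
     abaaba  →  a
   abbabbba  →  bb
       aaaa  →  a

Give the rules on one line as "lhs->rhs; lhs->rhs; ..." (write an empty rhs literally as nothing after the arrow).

aa->a; abb->b; ba->

  | abbabbaa => babbaa => bbaa => ba => ε
  | abababaa => ababaa => abaa => aa => a
  | baababbaa => ababbaa => abbaa => baa => a
  | aaa => aa => a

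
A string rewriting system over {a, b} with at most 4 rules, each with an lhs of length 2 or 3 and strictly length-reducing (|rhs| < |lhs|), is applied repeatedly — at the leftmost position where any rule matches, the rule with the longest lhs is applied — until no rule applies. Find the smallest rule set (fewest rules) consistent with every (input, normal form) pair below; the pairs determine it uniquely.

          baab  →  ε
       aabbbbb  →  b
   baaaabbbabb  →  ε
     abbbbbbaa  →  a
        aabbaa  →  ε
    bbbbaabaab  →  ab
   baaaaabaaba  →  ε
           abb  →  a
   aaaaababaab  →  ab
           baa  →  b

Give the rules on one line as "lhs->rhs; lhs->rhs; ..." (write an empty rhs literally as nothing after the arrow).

aa->; aba->bb; bb->; bbb->ab

  | baab => bb => ε
  | aabbbbb => bbbbb => abbb => aab => b
  | baaaabbbabb => baabbbabb => bbbbabb => abbabb => aabb => bb => ε
  | abbbbbbaa => aabbbbaa => bbbbaa => abbaa => aaa => a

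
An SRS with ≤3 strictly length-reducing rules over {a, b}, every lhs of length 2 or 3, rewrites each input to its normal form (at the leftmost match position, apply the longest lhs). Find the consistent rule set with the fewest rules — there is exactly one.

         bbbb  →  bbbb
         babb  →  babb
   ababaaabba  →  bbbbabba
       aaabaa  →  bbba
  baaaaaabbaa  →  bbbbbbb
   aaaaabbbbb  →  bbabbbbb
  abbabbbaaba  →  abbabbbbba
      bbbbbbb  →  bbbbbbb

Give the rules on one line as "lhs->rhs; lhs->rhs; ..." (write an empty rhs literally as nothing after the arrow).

  | bbbb
  | babb
  | ababaaabba => bbbaaabba => bbbbabba
  | aaabaa => babaa => bbba

aa->b; aba->bb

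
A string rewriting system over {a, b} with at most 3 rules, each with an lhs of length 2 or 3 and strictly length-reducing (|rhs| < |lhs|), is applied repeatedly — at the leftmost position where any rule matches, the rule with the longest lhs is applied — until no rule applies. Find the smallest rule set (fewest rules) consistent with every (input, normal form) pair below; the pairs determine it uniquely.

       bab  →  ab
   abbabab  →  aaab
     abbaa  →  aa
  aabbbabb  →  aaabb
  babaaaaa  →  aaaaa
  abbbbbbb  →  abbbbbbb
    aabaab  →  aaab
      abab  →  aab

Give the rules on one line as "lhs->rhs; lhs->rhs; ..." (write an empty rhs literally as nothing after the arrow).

ba->a; baa->a

  | bab => ab
  | abbabab => ababab => aabab => aaab
  | abbaa => aba => aa
  | aabbbabb => aabbabb => aababb => aaabb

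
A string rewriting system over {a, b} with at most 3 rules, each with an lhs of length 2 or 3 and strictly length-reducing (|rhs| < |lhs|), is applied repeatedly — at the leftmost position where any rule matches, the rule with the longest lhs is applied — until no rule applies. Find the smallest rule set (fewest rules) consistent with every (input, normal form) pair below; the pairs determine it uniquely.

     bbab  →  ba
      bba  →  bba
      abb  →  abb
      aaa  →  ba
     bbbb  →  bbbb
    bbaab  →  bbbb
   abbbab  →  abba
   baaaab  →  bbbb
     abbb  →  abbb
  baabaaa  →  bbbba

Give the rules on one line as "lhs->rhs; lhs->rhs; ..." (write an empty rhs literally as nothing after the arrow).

aa->b; bab->a

  | bbab => ba
  | bba
  | abb
  | aaa => ba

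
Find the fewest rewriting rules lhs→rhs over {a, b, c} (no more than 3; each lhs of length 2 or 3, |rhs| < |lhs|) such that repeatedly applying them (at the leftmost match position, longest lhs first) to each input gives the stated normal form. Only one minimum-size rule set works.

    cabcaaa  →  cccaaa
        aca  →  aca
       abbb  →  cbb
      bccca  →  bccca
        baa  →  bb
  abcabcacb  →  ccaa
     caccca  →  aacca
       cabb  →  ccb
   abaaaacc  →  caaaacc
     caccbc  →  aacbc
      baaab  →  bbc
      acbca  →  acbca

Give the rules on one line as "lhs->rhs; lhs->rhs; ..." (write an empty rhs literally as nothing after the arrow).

  | cabcaaa => cccaaa
  | aca
  | abbb => cbb
  | bccca

ab->c; baa->bb; cac->aa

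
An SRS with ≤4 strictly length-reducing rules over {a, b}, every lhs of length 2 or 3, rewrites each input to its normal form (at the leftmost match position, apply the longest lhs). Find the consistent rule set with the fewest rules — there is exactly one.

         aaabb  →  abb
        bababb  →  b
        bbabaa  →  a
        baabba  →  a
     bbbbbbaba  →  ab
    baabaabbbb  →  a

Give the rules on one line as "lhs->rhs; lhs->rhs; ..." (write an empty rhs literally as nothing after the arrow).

aa->a; ba->b; baa->ab; bbb->

  | aaabb => aabb => abb
  | bababb => bbabb => bbbb => b
  | bbabaa => bbbaa => aa => a
  | baabba => abbba => aa => a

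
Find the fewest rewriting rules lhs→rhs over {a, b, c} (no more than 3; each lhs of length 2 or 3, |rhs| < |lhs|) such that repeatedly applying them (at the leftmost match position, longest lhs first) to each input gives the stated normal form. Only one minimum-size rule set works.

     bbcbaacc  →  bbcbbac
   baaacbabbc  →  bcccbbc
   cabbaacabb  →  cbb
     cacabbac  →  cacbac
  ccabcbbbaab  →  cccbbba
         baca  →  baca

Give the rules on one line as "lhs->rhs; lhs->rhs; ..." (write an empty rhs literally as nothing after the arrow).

  | bbcbaacc => bbcbbac
  | baaacbabbc => bcccbabbc => bcccbbc
  | cabbaacabb => cbaacabb => cbbaabb => cbbab => cbb
  | cacabbac => cacbac

aaa->cc; aac->ba; ab->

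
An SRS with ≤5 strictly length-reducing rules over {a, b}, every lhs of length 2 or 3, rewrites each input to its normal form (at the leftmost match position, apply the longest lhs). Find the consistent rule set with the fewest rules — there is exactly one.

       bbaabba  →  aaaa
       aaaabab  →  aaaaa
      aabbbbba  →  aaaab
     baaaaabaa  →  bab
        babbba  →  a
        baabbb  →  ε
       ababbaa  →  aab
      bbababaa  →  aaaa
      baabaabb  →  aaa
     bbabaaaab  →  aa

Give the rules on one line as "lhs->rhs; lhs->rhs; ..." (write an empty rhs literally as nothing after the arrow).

aba->ab; abb->aa; baa->b; bb->

  | bbaabba => aabba => aaaa
  | aaaabab => aaaabb => aaaaa
  | aabbbbba => aaabbba => aaaaba => aaaab
  | baaaaabaa => baaabaa => babaa => baba => bab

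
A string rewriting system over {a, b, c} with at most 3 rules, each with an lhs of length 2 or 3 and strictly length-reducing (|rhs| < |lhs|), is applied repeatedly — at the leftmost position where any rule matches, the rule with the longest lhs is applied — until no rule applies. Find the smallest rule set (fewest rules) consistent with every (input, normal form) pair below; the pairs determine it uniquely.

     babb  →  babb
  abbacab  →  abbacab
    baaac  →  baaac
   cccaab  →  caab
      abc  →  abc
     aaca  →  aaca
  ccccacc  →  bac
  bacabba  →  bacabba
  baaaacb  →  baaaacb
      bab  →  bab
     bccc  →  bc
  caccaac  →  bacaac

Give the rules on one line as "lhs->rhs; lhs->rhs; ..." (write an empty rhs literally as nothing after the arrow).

cac->ba; cc->c

  | babb
  | abbacab
  | baaac
  | cccaab => ccaab => caab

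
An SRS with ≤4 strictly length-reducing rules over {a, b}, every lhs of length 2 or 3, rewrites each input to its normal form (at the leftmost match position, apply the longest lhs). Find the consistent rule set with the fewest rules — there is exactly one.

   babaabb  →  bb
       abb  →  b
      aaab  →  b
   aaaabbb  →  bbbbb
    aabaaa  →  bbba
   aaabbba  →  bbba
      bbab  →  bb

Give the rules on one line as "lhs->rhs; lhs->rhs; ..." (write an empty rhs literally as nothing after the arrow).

  | babaabb => babb => bb
  | abb => b
  | aaab => bab => b
  | aaaabbb => baabbb => bbbbb

aa->b; ab->; aba->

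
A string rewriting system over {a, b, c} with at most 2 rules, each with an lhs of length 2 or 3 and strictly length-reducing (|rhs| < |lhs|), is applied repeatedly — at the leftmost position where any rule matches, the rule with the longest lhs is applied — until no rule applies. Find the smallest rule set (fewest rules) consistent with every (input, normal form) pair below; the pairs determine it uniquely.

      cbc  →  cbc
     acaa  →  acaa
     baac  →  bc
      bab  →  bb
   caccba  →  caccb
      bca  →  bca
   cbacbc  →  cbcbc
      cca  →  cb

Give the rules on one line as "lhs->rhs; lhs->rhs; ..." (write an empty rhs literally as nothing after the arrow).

ba->b; cca->cb

  | cbc
  | acaa
  | baac => bac => bc
  | bab => bb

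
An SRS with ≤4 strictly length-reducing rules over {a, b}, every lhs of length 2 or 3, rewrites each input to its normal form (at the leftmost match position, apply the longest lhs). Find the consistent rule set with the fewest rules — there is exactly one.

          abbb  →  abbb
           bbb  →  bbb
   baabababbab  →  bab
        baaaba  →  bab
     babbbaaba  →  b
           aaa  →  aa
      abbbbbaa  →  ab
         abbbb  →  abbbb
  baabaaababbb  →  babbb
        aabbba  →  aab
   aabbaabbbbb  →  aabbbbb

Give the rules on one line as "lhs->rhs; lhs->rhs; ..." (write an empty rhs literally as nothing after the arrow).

aaa->aa; aba->b; bba->

  | abbb
  | bbb
  | baabababbab => babbabbab => babbab => bab
  | baaaba => baaba => bab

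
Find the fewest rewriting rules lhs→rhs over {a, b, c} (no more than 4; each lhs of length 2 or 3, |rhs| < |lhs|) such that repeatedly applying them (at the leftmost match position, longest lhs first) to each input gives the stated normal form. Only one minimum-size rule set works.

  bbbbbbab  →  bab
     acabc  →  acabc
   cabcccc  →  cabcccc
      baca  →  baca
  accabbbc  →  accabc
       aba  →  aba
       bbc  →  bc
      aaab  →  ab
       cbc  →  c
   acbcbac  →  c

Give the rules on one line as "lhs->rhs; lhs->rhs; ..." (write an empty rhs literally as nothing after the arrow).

aa->; bb->b; cb->

  | bbbbbbab => bbbbbab => bbbbab => bbbab => bbab => bab
  | acabc
  | cabcccc
  | baca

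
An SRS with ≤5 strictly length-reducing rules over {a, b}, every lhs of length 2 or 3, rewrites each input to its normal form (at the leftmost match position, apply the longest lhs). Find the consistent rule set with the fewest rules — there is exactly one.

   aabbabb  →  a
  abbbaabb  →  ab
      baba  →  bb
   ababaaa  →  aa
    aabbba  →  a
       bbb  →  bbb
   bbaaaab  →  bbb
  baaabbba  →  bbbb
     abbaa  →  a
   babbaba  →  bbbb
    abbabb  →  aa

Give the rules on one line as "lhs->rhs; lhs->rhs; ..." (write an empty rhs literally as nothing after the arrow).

  | aabbabb => aababb => aaabb => abb => a
  | abbbaabb => abaabb => ababb => abbb => ab
  | baba => bba => bb
  | ababaaa => abbaaa => aaaa => aa

aaa->a; aab->aa; abb->a; ba->b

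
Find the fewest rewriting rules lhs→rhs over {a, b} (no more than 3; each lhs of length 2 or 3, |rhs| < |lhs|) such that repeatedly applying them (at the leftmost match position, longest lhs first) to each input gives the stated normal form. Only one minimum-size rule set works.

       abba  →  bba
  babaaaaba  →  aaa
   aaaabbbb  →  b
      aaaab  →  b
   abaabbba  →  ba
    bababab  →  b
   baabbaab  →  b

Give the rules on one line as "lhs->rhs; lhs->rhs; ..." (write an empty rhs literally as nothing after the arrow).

  | abba => bba
  | babaaaaba => bbaaaaba => bbaaaba => bbaaba => bbaba => bbba => aaa
  | aaaabbbb => aaabbbb => aabbbb => abbbb => bbbb => aab => ab => b
  | aaaab => aaab => aab => ab => b

ab->b; bbb->aa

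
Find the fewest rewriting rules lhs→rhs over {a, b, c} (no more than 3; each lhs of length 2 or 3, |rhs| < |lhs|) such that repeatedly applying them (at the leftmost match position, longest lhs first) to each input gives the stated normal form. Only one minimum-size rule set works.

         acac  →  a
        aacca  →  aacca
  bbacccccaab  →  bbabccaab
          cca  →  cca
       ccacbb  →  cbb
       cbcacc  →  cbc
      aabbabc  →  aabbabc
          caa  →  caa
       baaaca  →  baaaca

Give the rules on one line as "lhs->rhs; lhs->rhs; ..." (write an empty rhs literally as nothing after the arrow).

cac->; ccc->b

  | acac => a
  | aacca
  | bbacccccaab => bbabccaab
  | cca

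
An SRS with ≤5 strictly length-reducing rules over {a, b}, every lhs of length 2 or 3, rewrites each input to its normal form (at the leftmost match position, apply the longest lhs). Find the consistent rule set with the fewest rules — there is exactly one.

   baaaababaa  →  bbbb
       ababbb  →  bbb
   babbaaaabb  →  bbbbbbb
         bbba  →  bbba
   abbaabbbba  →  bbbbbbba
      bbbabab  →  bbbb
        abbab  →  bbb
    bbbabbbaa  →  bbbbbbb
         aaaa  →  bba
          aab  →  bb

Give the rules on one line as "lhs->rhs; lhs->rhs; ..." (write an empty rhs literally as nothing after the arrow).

  | baaaababaa => bbbababaa => bbbabaa => bbbaa => bbbb
  | ababbb => abbb => bbb
  | babbaaaabb => bbbaaaabb => bbbbbabb => bbbbbbb
  | bbba

aa->b; aaa->bb; ab->b; aba->a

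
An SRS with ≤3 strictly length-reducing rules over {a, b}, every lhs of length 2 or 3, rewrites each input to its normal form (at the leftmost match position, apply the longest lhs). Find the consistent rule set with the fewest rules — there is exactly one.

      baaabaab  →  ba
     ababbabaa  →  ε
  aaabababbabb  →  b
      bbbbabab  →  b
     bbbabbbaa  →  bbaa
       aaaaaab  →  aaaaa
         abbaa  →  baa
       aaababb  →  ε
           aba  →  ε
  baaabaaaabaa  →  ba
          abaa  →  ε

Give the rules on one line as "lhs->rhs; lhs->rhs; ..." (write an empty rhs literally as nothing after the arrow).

ab->; aba->ab; bab->ab

  | baaabaab => baaabab => baaabb => baab => ba
  | ababbabaa => abbbabaa => bbabaa => babaa => abaa => aba => ab => ε
  | aaabababbabb => aaabbabbabb => aababbabb => aabbbabb => abbabb => babb => abb => b
  | bbbbabab => bbbabab => bbabab => babab => abab => abb => b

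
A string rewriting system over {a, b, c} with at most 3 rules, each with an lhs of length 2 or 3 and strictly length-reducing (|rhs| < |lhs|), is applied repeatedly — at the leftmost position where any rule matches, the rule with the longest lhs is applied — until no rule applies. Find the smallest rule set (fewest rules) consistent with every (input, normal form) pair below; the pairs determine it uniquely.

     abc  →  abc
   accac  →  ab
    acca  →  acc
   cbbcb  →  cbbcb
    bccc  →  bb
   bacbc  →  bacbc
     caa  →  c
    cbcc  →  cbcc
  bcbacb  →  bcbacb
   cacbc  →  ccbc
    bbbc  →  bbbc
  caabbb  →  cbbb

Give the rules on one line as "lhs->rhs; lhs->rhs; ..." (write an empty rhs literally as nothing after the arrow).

  | abc
  | accac => accc => ab
  | acca => acc
  | cbbcb

ca->c; ccc->b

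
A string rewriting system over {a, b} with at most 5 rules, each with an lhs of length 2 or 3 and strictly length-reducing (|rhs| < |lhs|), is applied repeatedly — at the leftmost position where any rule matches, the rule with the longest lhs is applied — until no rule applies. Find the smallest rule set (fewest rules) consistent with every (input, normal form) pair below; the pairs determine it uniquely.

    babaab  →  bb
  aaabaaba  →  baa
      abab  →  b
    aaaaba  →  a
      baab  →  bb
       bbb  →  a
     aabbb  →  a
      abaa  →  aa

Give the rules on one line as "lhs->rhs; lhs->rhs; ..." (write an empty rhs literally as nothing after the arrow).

aaa->; ab->b; aba->a; bbb->a

  | babaab => baab => bab => bb
  | aaabaaba => baaba => baa
  | abab => ab => b
  | aaaaba => aba => a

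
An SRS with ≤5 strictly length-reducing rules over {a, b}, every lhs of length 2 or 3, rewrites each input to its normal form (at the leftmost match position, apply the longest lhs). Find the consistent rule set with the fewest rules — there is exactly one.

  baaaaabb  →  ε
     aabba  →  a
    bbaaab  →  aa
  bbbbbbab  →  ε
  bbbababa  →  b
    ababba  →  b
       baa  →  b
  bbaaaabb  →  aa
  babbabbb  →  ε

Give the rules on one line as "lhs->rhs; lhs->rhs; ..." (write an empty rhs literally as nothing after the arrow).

ab->; ba->b; bab->b; bb->

  | baaaaabb => baaaabb => baaabb => baabb => babb => bb => ε
  | aabba => aba => a
  | bbaaab => aaab => aa
  | bbbbbbab => bbbbab => bbab => ab => ε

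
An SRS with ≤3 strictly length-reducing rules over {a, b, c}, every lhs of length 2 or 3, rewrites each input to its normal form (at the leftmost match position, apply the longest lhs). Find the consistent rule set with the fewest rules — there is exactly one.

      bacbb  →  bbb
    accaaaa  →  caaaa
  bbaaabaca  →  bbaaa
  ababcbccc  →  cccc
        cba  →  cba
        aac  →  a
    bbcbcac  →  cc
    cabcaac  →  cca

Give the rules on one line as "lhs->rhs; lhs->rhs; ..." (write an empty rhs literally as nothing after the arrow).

  | bacbb => bbb
  | accaaaa => caaaa
  | bbaaabaca => bbaaaca => bbaaa
  | ababcbccc => abcbccc => cbccc => cccc

ab->; ac->; bc->c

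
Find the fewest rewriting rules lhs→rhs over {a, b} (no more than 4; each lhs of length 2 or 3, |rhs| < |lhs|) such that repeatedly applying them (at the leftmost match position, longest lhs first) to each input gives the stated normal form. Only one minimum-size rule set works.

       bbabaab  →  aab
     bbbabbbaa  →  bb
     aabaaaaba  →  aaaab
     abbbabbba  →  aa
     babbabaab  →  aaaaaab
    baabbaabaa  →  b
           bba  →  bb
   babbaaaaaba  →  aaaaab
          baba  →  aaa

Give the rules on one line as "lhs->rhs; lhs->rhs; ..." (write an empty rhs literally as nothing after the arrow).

  | bbabaab => baaaab => aab
  | bbbabbbaa => bbaabbaa => bbbaa => bb
  | aabaaaaba => aaaaba => aaaab
  | abbbabbba => babbba => aabba => aa

abb->; ba->b; baa->; bab->aa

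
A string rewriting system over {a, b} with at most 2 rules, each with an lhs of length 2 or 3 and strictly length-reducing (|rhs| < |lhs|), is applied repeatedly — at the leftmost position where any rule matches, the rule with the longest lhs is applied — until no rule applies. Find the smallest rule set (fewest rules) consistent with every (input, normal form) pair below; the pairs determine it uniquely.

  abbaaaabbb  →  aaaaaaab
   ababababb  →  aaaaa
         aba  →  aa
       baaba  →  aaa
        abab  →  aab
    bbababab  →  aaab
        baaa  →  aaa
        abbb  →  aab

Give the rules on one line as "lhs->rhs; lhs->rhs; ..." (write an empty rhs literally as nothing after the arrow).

abb->aa; ba->a

  | abbaaaabbb => aaaaaabbb => aaaaaaab
  | ababababb => aabababb => aaababb => aaaabb => aaaaa
  | aba => aa
  | baaba => aaba => aaa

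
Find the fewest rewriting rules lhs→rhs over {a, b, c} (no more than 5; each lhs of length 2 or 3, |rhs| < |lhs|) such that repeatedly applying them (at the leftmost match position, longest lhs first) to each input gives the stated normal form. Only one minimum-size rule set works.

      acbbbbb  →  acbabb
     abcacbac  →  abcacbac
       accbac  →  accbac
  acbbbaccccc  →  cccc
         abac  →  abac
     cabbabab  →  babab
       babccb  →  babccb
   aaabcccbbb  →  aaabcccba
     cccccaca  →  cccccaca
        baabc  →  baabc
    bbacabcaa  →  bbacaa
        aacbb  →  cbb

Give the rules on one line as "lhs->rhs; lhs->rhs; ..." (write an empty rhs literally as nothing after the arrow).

  | acbbbbb => acbabb
  | abcacbac
  | accbac
  | acbbbaccccc => acbaaccccc => acbccccc => aacccc => cccc

aac->c; bbb->ba; cab->; cbc->a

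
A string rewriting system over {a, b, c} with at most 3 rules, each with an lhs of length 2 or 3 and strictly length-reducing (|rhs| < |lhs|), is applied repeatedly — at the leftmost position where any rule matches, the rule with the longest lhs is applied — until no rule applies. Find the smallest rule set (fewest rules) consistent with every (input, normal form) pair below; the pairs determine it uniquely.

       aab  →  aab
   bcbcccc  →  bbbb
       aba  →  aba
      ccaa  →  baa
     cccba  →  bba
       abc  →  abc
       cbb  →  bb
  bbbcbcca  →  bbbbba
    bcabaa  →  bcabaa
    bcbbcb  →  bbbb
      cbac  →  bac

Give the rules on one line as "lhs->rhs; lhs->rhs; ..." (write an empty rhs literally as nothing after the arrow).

cb->b; cc->b

  | aab
  | bcbcccc => bbcccc => bbbcc => bbbb
  | aba
  | ccaa => baa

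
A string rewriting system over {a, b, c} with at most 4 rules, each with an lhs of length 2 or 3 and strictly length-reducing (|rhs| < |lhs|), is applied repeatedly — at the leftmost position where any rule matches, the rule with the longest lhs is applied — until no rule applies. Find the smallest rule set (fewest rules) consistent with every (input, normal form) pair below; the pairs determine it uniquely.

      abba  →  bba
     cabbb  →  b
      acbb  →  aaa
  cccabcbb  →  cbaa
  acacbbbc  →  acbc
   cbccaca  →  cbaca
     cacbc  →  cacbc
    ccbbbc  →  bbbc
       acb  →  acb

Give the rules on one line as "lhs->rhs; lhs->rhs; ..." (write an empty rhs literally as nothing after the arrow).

ab->b; cbb->aa; cc->

  | abba => bba
  | cabbb => cbbb => aab => ab => b
  | acbb => aaa
  | cccabcbb => cabcbb => cbcbb => cbaa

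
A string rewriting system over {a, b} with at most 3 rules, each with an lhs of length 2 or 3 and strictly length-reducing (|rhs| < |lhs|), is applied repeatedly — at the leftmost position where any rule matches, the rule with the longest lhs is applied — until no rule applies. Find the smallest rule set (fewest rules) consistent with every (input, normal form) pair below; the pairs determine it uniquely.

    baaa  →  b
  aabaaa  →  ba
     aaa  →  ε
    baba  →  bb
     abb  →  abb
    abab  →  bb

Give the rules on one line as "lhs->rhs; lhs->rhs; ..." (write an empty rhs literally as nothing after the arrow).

aaa->; aba->b

  | baaa => b
  | aabaaa => abaa => ba
  | aaa => ε
  | baba => bb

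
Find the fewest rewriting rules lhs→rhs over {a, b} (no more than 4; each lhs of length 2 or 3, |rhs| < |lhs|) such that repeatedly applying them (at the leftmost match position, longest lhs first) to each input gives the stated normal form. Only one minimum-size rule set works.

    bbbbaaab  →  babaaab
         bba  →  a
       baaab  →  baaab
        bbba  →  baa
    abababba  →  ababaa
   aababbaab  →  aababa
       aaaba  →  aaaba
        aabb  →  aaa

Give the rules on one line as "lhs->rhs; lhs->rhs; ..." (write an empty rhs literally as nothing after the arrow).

  | bbbbaaab => babaaab
  | bba => bb => a
  | baaab
  | bbba => baa

bb->a; bba->bb; bbb->ba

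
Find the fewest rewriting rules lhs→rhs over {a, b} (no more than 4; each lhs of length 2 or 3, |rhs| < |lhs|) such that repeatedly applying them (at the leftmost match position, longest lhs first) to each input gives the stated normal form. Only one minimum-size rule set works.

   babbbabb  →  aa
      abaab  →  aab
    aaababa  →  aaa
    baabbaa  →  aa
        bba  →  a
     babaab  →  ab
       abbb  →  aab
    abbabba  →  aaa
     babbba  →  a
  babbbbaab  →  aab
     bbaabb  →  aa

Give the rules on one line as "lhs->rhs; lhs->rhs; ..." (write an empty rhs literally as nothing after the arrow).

ba->; bb->a; bba->bb

  | babbbabb => bbbabb => ababb => abb => aa
  | abaab => aab
  | aaababa => aaaba => aaa
  | baabbaa => abbaa => abba => abb => aa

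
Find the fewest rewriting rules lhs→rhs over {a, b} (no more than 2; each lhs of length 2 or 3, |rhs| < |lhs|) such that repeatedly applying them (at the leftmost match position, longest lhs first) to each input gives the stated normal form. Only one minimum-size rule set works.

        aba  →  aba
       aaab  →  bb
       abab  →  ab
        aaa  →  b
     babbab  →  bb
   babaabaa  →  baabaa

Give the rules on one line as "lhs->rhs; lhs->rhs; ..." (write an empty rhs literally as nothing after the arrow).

  | aba
  | aaab => bb
  | abab => ab
  | aaa => b

aaa->b; bab->b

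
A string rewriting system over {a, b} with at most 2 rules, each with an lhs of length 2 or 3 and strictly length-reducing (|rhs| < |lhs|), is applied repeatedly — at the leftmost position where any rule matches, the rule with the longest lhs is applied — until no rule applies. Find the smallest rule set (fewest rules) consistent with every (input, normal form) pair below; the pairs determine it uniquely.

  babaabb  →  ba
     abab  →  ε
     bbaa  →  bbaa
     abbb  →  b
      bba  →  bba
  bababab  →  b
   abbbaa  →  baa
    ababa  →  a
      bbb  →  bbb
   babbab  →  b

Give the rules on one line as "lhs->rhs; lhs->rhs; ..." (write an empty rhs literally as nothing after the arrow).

  | babaabb => baabb => ba
  | abab => ab => ε
  | bbaa
  | abbb => b

ab->; abb->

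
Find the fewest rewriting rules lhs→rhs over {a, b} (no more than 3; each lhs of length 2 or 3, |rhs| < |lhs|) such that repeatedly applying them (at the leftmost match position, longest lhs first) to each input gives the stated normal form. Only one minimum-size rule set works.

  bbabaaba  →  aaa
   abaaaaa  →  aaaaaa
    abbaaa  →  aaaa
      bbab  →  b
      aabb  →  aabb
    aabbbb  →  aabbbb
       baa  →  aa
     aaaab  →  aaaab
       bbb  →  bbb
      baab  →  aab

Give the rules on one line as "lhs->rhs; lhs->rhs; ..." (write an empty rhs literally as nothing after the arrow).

  | bbabaaba => baaba => aaba => aaa
  | abaaaaa => aaaaaa
  | abbaaa => abaaa => aaaa
  | bbab => b

ba->a; bab->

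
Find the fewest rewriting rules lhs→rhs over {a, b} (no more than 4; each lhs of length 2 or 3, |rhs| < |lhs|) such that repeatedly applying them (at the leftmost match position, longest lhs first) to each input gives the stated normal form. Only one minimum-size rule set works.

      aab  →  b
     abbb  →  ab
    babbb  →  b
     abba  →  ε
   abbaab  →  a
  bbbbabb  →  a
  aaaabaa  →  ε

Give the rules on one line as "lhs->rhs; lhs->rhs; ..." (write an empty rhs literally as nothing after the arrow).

aa->; aaa->ab; ba->; bb->

  | aab => b
  | abbb => ab
  | babbb => bbb => b
  | abba => aa => ε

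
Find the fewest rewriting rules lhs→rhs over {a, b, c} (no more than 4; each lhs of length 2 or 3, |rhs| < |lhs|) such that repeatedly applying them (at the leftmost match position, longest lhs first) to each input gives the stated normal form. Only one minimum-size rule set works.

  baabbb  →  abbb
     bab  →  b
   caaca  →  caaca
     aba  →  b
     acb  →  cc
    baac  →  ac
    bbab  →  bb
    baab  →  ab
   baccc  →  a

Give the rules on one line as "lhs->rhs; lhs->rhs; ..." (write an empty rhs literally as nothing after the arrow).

  | baabbb => abbb
  | bab => b
  | caaca
  | aba => b

aba->b; acb->cc; ba->; ccc->a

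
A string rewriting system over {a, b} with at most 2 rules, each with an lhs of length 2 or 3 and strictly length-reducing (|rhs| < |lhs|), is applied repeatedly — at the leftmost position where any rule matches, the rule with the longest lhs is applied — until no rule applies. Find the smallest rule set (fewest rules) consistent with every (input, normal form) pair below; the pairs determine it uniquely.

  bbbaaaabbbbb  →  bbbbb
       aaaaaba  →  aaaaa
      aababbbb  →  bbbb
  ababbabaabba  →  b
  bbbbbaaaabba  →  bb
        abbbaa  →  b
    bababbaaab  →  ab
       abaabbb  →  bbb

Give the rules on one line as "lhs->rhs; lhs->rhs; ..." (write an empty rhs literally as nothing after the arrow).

abb->bb; ba->

  | bbbaaaabbbbb => bbaaabbbbb => baabbbbb => abbbbb => bbbbb
  | aaaaaba => aaaaa
  | aababbbb => aabbbb => abbbb => bbbb
  | ababbabaabba => abbabaabba => bbabaabba => bbaabba => babba => bba => b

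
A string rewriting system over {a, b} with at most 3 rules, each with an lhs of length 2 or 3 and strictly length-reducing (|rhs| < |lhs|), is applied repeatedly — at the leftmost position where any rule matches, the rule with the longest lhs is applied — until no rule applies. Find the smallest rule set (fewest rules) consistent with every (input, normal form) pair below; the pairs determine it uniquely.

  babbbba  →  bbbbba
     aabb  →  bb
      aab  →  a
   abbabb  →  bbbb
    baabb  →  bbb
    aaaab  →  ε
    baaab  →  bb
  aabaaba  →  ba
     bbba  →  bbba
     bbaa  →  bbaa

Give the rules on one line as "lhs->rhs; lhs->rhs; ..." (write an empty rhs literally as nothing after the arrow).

aaa->; ab->; abb->bb

  | babbbba => bbbbba
  | aabb => abb => bb
  | aab => a
  | abbabb => bbabb => bbbb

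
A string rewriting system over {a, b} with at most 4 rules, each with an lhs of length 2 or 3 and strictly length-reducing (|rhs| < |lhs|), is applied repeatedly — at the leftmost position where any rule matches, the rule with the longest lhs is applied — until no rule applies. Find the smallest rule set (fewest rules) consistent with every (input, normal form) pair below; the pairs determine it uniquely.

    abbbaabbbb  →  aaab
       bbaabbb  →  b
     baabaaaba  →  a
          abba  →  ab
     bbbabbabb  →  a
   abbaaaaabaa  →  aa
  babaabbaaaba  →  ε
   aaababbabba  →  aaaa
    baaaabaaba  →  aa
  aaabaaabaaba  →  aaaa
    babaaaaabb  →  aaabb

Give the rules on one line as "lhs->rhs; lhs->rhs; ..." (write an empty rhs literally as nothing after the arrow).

  | abbbaabbbb => aaabbbb => aaab
  | bbaabbb => bbbb => b
  | baabaaaba => baaaba => aba => a
  | abba => ab

ba->; baa->; bbb->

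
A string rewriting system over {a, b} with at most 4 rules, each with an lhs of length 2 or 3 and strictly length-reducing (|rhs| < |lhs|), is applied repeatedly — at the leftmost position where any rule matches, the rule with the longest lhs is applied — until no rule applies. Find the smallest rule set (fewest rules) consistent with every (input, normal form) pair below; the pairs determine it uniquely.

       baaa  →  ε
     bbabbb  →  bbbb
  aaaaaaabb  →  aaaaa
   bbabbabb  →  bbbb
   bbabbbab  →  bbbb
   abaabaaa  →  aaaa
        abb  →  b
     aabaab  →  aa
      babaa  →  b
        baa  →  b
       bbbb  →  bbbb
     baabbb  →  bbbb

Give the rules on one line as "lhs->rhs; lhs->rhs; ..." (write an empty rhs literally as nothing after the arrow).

  | baaa => ba => ε
  | bbabbb => bbbb
  | aaaaaaabb => aaaaaab => aaaaa
  | bbabbabb => bbbabb => bbbb

ab->; ba->; baa->b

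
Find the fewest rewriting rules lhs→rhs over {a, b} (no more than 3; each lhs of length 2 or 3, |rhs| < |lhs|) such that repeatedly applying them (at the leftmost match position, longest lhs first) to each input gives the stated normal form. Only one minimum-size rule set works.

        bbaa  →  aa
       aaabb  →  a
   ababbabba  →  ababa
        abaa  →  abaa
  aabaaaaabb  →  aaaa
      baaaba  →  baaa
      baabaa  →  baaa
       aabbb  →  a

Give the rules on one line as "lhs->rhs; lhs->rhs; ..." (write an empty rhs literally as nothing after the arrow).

aab->a; bb->

  | bbaa => aa
  | aaabb => aab => a
  | ababbabba => abaabba => ababa
  | abaa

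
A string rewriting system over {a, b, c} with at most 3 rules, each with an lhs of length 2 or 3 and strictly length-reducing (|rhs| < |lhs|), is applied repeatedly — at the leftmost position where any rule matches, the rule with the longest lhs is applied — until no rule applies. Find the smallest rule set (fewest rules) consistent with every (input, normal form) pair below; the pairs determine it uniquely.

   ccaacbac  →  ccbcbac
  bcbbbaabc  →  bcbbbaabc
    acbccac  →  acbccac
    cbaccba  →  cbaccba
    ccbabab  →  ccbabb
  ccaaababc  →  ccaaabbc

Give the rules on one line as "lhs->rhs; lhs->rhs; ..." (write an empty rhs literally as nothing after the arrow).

aac->bc; aba->ab

  | ccaacbac => ccbcbac
  | bcbbbaabc
  | acbccac
  | cbaccba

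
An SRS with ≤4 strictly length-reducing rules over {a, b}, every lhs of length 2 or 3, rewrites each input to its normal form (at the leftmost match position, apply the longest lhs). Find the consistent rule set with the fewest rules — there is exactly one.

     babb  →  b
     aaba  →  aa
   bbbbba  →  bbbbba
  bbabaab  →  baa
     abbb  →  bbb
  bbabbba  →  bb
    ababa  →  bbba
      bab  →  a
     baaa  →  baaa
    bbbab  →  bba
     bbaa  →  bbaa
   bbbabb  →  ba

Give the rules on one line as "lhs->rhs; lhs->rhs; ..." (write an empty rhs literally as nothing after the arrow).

aab->a; ab->b; aba->bb; bab->a

  | babb => ab => b
  | aaba => aa
  | bbbbba
  | bbabaab => baaab => baa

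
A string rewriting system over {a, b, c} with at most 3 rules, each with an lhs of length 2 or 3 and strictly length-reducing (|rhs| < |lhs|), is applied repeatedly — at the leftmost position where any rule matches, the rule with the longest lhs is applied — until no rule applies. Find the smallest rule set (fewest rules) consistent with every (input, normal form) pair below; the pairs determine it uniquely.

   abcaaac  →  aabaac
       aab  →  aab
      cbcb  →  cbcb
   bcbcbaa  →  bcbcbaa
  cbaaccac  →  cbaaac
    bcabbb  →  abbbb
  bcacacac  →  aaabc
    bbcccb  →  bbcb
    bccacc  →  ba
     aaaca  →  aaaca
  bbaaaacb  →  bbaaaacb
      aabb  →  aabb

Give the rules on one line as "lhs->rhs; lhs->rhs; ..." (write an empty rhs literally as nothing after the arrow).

bca->ab; cc->

  | abcaaac => aabaac
  | aab
  | cbcb
  | bcbcbaa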